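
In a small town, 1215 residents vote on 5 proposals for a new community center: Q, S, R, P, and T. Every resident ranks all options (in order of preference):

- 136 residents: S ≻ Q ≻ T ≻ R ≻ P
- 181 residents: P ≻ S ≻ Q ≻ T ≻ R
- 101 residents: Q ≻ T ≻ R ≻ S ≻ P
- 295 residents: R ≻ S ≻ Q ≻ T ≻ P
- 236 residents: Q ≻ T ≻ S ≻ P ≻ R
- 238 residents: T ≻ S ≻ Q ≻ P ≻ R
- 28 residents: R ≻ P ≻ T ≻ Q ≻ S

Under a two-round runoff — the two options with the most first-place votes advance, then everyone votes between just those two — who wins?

Q

Round 1 first-place votes: Q 337, S 136, R 323, P 181, T 238.
Q and R advance.
Runoff: Q is preferred to R by 892 voters; R by 323.
Q wins the runoff.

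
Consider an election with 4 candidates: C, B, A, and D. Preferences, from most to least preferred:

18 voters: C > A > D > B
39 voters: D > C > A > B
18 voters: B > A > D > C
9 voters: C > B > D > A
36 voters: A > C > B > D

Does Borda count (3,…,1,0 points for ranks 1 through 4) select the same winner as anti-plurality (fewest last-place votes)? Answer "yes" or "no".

Borda — scores: C 231, B 108, A 219, D 162. Winner: C.
Anti-plurality — last-place votes: C 18, B 57, A 9, D 36. Winner: A.
The two methods disagree.

no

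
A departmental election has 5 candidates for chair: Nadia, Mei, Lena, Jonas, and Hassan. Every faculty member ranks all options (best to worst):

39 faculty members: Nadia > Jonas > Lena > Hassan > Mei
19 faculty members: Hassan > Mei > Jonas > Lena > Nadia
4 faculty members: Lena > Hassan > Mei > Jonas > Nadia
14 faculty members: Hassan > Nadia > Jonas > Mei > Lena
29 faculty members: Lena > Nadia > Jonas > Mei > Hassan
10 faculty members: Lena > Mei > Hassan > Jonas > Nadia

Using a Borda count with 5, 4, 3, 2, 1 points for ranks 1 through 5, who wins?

Nadia: 39·5 + 19·1 + 4·1 + 14·4 + 29·4 + 10·1 = 400
Mei: 39·1 + 19·4 + 4·3 + 14·2 + 29·2 + 10·4 = 253
Lena: 39·3 + 19·2 + 4·5 + 14·1 + 29·5 + 10·5 = 384
Jonas: 39·4 + 19·3 + 4·2 + 14·3 + 29·3 + 10·2 = 370
Hassan: 39·2 + 19·5 + 4·4 + 14·5 + 29·1 + 10·3 = 318
Nadia has the highest Borda score (400).

Nadia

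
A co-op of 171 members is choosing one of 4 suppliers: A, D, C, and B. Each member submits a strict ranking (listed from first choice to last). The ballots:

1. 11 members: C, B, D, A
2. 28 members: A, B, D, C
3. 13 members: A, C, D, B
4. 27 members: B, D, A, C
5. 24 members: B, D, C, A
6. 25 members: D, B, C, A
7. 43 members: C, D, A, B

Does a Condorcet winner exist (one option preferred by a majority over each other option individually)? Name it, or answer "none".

B vs A: 87–84 for B.
B vs D: 90–81 for B.
B vs C: 104–67 for B.
B beats every other option head-to-head.

B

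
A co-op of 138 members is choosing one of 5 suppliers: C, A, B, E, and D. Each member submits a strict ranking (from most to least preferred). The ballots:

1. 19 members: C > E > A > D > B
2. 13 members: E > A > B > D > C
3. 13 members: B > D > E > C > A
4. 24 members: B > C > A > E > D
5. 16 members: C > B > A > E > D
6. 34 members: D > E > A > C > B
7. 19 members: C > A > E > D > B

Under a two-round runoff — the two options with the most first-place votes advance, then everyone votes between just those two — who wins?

C

Round 1 first-place votes: C 54, A 0, B 37, E 13, D 34.
C and B advance.
Runoff: C is preferred to B by 88 voters; B by 50.
C wins the runoff.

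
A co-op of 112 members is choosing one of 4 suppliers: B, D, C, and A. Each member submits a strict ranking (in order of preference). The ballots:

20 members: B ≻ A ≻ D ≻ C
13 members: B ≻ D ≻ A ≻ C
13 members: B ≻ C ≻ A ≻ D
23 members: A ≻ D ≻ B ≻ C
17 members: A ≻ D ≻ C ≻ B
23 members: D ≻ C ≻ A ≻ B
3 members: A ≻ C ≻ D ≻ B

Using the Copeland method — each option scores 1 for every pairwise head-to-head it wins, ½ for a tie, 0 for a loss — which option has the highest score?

A

B: beats C; loses to D and A → score 1.
D: beats B and C; loses to A → score 2.
C: loses to B, D, and A → score 0.
A: beats B, D, and C → score 3.
A has the best pairwise record.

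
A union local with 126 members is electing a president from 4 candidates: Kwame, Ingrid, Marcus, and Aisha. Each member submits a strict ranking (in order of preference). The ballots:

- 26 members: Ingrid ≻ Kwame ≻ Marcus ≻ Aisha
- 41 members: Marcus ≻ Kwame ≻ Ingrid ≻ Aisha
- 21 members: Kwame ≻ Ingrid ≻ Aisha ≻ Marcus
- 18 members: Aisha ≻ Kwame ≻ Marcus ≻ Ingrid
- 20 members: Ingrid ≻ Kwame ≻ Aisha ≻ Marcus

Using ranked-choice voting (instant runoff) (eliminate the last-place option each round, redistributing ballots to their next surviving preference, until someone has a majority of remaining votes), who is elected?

Ingrid

Round 1: Kwame 21, Ingrid 46, Marcus 41, Aisha 18. Eliminate Aisha.
Round 2: Kwame 39, Ingrid 46, Marcus 41. Eliminate Kwame.
Round 3: Ingrid 67, Marcus 59. Ingrid has a majority.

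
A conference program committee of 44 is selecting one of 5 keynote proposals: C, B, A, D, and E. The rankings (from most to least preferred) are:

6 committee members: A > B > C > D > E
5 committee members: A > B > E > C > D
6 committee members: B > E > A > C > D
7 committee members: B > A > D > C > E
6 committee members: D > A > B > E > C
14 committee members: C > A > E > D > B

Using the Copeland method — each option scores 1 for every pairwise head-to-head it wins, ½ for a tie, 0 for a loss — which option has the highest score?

C: beats D and E; loses to B and A → score 2.
B: beats C, D, and E; loses to A → score 3.
A: beats C, B, D, and E → score 4.
D: loses to C, B, A, and E → score 0.
E: beats D; loses to C, B, and A → score 1.
A has the best pairwise record.

A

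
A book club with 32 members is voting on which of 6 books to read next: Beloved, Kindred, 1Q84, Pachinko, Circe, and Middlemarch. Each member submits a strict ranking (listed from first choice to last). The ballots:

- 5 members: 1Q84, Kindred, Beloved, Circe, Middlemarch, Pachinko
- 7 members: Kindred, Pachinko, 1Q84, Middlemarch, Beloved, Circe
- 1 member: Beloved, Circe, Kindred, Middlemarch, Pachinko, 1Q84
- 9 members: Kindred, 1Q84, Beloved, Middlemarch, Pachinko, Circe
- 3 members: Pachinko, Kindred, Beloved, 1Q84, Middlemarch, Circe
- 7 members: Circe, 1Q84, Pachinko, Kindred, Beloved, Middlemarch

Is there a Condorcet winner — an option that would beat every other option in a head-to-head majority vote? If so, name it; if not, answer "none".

Kindred vs Beloved: 31–1 for Kindred.
Kindred vs 1Q84: 20–12 for Kindred.
Kindred vs Pachinko: 22–10 for Kindred.
Kindred vs Circe: 24–8 for Kindred.
Kindred vs Middlemarch: 32–0 for Kindred.
Kindred beats every other option head-to-head.

Kindred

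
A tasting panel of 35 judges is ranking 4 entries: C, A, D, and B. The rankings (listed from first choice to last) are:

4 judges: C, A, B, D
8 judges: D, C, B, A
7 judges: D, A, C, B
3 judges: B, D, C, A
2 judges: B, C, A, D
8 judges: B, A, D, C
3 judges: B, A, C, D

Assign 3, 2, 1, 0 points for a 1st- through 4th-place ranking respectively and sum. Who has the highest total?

C: 4·3 + 8·2 + 7·1 + 3·1 + 2·2 + 8·0 + 3·1 = 45
A: 4·2 + 8·0 + 7·2 + 3·0 + 2·1 + 8·2 + 3·2 = 46
D: 4·0 + 8·3 + 7·3 + 3·2 + 2·0 + 8·1 + 3·0 = 59
B: 4·1 + 8·1 + 7·0 + 3·3 + 2·3 + 8·3 + 3·3 = 60
B has the highest Borda score (60).

B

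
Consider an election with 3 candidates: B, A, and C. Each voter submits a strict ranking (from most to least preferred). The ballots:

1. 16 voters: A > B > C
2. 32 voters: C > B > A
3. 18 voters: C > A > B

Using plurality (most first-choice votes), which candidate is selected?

First-place votes: B 0, A 16, C 50.
C has the most first-place votes.

C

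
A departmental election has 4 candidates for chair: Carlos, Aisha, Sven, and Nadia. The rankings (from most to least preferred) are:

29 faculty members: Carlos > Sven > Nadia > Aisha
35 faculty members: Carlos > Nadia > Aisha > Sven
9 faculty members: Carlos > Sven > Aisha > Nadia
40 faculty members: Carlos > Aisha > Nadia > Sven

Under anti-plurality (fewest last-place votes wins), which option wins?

Carlos

Last-place votes: Carlos 0, Aisha 29, Sven 75, Nadia 9.
Carlos is ranked last by the fewest voters, so Carlos wins.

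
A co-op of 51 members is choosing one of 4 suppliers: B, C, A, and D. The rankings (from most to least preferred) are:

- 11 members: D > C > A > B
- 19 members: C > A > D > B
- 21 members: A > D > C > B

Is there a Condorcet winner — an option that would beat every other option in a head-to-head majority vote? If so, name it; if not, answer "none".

none

Checking pairwise contests:
C beats B 51–0.
D beats C 32–19.
C beats A 30–21.
A beats D 40–11.
Every option loses at least one head-to-head, so there is no Condorcet winner.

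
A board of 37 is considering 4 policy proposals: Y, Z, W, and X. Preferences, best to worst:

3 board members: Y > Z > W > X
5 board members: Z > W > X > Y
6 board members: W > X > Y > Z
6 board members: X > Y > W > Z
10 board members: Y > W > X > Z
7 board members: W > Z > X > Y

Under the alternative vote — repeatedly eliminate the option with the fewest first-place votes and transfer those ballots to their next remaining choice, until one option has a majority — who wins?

Round 1: Y 13, Z 5, W 13, X 6. Eliminate Z.
Round 2: Y 13, W 18, X 6. Eliminate X.
Round 3: Y 19, W 18. Y has a majority.

Y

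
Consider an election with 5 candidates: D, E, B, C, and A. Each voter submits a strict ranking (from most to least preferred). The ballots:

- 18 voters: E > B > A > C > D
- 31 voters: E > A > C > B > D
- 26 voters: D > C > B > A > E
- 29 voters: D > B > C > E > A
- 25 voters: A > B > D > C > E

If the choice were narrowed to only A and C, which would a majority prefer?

Voters preferring A to C: 74; preferring C to A: 55.
A wins the head-to-head.

A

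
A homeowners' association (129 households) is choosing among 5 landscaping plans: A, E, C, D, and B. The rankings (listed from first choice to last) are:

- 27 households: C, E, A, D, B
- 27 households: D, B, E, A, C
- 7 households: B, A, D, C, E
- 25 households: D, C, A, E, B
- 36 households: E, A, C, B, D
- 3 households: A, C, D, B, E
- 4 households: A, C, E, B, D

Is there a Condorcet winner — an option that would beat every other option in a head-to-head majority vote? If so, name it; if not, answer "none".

Checking pairwise contests:
E beats A 90–39.
C beats E 66–63.
A beats C 77–52.
A beats D 77–52.
A beats B 95–34.
Every option loses at least one head-to-head, so there is no Condorcet winner.

none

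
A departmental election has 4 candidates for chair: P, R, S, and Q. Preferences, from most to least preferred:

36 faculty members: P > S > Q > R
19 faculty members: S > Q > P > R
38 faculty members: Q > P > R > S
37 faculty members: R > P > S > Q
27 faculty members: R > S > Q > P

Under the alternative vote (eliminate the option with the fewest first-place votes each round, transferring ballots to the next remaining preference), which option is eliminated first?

S

Round 1: P 36, R 64, S 19, Q 38. Eliminate S.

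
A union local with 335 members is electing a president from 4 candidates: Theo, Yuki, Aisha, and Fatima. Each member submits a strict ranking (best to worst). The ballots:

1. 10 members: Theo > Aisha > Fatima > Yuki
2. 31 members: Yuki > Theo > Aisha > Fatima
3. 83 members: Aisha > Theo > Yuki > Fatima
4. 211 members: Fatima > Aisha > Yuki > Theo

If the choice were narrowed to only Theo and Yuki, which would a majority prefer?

Yuki

Voters preferring Theo to Yuki: 93; preferring Yuki to Theo: 242.
Yuki wins the head-to-head.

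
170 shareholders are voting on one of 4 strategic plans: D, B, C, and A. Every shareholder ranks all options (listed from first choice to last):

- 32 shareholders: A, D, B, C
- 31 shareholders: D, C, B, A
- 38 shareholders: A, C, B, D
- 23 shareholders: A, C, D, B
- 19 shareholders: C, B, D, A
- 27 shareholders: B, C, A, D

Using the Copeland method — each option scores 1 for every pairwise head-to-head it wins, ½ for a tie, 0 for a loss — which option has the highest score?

D: beats B; loses to C and A → score 1.
B: loses to D, C, and A → score 0.
C: beats D and B; loses to A → score 2.
A: beats D, B, and C → score 3.
A has the best pairwise record.

A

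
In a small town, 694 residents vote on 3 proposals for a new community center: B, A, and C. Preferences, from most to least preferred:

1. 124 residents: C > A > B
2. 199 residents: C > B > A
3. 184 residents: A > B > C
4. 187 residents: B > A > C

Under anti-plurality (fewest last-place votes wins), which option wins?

Last-place votes: B 124, A 199, C 371.
B is ranked last by the fewest voters, so B wins.

B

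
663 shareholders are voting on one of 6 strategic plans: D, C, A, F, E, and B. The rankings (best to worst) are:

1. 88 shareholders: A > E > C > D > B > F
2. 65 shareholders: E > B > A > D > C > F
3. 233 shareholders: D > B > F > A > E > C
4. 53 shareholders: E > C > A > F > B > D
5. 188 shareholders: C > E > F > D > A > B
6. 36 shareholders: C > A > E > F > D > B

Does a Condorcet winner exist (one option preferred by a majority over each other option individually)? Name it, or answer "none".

Checking pairwise contests:
C beats D 365–298.
A beats C 386–277.
D beats A 421–242.
D beats F 386–277.
A beats E 357–306.
D beats B 545–118.
Every option loses at least one head-to-head, so there is no Condorcet winner.

none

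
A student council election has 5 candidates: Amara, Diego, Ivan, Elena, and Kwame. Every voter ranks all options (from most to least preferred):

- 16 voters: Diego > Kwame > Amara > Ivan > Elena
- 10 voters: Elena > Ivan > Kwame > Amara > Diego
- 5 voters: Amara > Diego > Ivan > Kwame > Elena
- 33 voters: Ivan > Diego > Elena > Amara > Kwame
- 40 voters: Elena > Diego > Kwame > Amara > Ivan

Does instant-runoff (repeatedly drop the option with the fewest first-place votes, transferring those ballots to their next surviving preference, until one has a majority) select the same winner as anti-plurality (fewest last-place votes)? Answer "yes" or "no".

Instant-runoff — R1 Amara 5, Diego 16, Ivan 33, Elena 50, Kwame 0 (Kwame out); R2 Amara 5, Diego 16, Ivan 33, Elena 50 (Amara out); R3 Diego 21, Ivan 33, Elena 50 (Diego out); R4 Ivan 54, Elena 50 (Ivan winner). Winner: Ivan.
Anti-plurality — last-place votes: Amara 0, Diego 10, Ivan 40, Elena 21, Kwame 33. Winner: Amara.
The two methods disagree.

no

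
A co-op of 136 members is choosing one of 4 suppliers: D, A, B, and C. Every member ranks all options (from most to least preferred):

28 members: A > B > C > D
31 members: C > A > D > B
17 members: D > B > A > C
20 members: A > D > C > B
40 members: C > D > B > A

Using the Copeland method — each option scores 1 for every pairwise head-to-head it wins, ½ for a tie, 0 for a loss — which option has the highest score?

C

D: beats B; loses to A and C → score 1.
A: beats D and B; loses to C → score 2.
B: loses to D, A, and C → score 0.
C: beats D, A, and B → score 3.
C has the best pairwise record.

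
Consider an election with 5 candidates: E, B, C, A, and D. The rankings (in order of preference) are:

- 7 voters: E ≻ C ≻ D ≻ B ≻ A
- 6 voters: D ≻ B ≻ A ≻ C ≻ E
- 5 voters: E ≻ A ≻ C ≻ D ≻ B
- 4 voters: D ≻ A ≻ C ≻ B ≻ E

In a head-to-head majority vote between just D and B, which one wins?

Voters preferring D to B: 22; preferring B to D: 0.
D wins the head-to-head.

D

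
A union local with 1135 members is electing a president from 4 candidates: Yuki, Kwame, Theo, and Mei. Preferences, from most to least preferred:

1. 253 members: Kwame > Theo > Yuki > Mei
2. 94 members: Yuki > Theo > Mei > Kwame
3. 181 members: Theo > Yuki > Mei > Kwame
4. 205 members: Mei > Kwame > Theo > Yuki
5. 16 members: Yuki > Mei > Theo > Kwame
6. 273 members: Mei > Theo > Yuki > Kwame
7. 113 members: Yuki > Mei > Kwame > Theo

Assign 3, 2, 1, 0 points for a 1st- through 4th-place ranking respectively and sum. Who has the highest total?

Theo

Yuki: 253·1 + 94·3 + 181·2 + 205·0 + 16·3 + 273·1 + 113·3 = 1557
Kwame: 253·3 + 94·0 + 181·0 + 205·2 + 16·0 + 273·0 + 113·1 = 1282
Theo: 253·2 + 94·2 + 181·3 + 205·1 + 16·1 + 273·2 + 113·0 = 2004
Mei: 253·0 + 94·1 + 181·1 + 205·3 + 16·2 + 273·3 + 113·2 = 1967
Theo has the highest Borda score (2004).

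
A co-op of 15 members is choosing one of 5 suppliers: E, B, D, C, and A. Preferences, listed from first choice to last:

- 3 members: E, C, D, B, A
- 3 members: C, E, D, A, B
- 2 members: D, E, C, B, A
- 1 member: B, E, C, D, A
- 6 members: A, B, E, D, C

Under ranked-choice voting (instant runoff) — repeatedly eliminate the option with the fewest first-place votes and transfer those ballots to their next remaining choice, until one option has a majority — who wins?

Round 1: E 3, B 1, D 2, C 3, A 6. Eliminate B.
Round 2: E 4, D 2, C 3, A 6. Eliminate D.
Round 3: E 6, C 3, A 6. Eliminate C.
Round 4: E 9, A 6. E has a majority.

E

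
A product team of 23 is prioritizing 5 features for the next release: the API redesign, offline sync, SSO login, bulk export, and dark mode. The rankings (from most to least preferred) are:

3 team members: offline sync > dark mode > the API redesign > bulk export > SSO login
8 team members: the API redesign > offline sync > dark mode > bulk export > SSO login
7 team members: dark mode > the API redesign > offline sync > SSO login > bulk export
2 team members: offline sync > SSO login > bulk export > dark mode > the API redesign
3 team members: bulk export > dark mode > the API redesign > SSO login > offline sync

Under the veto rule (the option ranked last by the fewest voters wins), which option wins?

Last-place votes: the API redesign 2, offline sync 3, SSO login 11, bulk export 7, dark mode 0.
dark mode is ranked last by the fewest voters, so dark mode wins.

dark mode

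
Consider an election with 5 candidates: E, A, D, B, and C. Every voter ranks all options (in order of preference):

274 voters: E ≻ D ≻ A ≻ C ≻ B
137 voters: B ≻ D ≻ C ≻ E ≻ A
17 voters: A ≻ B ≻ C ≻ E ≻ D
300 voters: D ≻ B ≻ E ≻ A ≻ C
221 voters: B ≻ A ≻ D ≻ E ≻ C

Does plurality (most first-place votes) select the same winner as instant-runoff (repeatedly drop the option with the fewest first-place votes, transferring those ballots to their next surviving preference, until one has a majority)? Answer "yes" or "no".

Plurality — first-place votes: E 274, A 17, D 300, B 358, C 0. Winner: B.
Instant-runoff — R1 E 274, A 17, D 300, B 358, C 0 (C out); R2 E 274, A 17, D 300, B 358 (A out); R3 E 274, D 300, B 375 (E out); R4 D 574, B 375 (D winner). Winner: D.
The two methods disagree.

no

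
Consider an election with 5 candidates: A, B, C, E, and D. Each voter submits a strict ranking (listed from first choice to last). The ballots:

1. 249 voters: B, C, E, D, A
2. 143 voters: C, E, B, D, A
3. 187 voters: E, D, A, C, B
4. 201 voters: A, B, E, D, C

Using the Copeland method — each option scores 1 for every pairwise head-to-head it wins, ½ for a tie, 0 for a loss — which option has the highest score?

B

A: loses to B, C, E, and D → score 0.
B: beats A, C, E, and D → score 4.
C: beats A, E, and D; loses to B → score 3.
E: beats A and D; loses to B and C → score 2.
D: beats A; loses to B, C, and E → score 1.
B has the best pairwise record.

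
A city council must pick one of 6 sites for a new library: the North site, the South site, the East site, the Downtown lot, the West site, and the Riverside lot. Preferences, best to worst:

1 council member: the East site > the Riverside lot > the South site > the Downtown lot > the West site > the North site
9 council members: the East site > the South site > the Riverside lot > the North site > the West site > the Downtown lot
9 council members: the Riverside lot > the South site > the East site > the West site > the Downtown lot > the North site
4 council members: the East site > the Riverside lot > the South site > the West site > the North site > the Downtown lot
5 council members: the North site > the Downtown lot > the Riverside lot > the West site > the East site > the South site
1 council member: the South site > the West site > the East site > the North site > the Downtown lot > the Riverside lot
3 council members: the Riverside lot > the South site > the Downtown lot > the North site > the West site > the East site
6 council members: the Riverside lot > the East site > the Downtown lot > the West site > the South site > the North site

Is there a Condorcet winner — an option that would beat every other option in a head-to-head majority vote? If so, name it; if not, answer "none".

the Riverside lot vs the North site: 32–6 for the Riverside lot.
the Riverside lot vs the South site: 28–10 for the Riverside lot.
the Riverside lot vs the East site: 23–15 for the Riverside lot.
the Riverside lot vs the Downtown lot: 32–6 for the Riverside lot.
the Riverside lot vs the West site: 37–1 for the Riverside lot.
the Riverside lot beats every other option head-to-head.

the Riverside lot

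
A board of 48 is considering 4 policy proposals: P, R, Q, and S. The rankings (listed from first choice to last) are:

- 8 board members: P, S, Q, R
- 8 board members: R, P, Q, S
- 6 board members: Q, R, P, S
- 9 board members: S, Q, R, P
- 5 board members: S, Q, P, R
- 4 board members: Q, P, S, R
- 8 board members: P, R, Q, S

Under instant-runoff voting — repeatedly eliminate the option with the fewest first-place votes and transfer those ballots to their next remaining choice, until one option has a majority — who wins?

Round 1: P 16, R 8, Q 10, S 14. Eliminate R.
Round 2: P 24, Q 10, S 14. Eliminate Q.
Round 3: P 34, S 14. P has a majority.

P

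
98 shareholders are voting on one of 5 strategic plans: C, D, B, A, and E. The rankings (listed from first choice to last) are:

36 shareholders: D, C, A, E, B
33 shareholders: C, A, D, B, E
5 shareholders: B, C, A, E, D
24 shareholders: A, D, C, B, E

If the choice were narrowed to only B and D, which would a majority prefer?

D

Voters preferring B to D: 5; preferring D to B: 93.
D wins the head-to-head.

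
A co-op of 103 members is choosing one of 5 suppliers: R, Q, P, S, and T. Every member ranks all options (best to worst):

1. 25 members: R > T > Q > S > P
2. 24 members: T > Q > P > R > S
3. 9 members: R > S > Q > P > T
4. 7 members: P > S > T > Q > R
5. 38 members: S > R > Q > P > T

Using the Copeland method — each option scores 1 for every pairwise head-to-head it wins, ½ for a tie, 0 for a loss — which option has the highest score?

R

R: beats Q, P, S, and T → score 4.
Q: beats P; loses to R, S, and T → score 1.
P: beats T; loses to R, Q, and S → score 1.
S: beats Q, P, and T; loses to R → score 3.
T: beats Q; loses to R, P, and S → score 1.
R has the best pairwise record.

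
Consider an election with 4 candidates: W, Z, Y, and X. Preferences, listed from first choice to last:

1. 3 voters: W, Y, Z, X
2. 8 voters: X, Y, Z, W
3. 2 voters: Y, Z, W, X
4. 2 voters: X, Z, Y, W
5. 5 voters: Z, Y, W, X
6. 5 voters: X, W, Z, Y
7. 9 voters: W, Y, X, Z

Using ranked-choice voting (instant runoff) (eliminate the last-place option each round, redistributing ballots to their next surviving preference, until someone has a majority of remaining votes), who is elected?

Round 1: W 12, Z 5, Y 2, X 15. Eliminate Y.
Round 2: W 12, Z 7, X 15. Eliminate Z.
Round 3: W 19, X 15. W has a majority.

W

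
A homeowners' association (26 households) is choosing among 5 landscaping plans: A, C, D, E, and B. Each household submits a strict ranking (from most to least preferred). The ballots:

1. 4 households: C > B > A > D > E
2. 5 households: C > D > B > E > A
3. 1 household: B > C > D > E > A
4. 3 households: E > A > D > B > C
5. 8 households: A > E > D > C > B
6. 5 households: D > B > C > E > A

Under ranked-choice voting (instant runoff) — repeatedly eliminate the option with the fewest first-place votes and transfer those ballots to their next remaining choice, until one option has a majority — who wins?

C

Round 1: A 8, C 9, D 5, E 3, B 1. Eliminate B.
Round 2: A 8, C 10, D 5, E 3. Eliminate E.
Round 3: A 11, C 10, D 5. Eliminate D.
Round 4: A 11, C 15. C has a majority.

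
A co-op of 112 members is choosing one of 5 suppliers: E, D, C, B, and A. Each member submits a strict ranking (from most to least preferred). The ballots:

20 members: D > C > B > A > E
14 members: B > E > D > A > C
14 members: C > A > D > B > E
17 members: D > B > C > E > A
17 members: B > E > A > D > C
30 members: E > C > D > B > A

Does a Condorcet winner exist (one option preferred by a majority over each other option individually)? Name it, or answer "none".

none

Checking pairwise contests:
B beats E 82–30.
E beats D 61–51.
E beats C 61–51.
D beats B 81–31.
E beats A 78–34.
Every option loses at least one head-to-head, so there is no Condorcet winner.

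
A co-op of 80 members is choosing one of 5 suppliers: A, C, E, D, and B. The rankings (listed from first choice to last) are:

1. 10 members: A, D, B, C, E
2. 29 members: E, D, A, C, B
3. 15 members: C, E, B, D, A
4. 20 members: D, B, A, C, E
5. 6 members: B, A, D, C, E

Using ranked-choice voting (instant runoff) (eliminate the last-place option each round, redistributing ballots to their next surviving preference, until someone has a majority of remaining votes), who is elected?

Round 1: A 10, C 15, E 29, D 20, B 6. Eliminate B.
Round 2: A 16, C 15, E 29, D 20. Eliminate C.
Round 3: A 16, E 44, D 20. E has a majority.

E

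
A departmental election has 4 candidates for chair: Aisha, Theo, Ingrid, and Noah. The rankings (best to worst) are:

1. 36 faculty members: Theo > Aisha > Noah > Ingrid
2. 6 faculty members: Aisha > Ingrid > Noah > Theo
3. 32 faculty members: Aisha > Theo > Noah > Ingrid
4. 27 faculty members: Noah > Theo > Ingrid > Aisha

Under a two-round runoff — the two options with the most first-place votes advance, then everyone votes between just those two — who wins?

Round 1 first-place votes: Aisha 38, Theo 36, Ingrid 0, Noah 27.
Aisha and Theo advance.
Runoff: Aisha is preferred to Theo by 38 voters; Theo by 63.
Theo wins the runoff.

Theo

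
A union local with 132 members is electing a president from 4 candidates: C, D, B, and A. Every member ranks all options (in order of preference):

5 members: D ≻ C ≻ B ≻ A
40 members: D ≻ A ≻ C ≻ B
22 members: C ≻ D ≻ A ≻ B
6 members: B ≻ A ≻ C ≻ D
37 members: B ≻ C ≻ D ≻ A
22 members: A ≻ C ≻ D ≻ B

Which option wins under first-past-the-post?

D

First-place votes: C 22, D 45, B 43, A 22.
D has the most first-place votes.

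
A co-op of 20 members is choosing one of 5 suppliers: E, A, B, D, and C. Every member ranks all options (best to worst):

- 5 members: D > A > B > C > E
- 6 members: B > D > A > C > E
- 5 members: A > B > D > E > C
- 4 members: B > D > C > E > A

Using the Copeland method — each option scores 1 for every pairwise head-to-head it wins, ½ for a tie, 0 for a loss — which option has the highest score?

E: loses to A, B, D, and C → score 0.
A: beats E and C; ties B; loses to D → score 2.5.
B: beats E, D, and C; ties A → score 3.5.
D: beats E, A, and C; loses to B → score 3.
C: beats E; loses to A, B, and D → score 1.
B has the best pairwise record.

B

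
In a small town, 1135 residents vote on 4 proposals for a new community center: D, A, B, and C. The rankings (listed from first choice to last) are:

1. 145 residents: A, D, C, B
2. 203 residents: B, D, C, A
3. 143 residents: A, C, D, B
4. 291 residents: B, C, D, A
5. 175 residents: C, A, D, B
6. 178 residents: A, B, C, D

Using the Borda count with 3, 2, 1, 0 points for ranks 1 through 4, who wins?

C

D: 145·2 + 203·2 + 143·1 + 291·1 + 175·1 + 178·0 = 1305
A: 145·3 + 203·0 + 143·3 + 291·0 + 175·2 + 178·3 = 1748
B: 145·0 + 203·3 + 143·0 + 291·3 + 175·0 + 178·2 = 1838
C: 145·1 + 203·1 + 143·2 + 291·2 + 175·3 + 178·1 = 1919
C has the highest Borda score (1919).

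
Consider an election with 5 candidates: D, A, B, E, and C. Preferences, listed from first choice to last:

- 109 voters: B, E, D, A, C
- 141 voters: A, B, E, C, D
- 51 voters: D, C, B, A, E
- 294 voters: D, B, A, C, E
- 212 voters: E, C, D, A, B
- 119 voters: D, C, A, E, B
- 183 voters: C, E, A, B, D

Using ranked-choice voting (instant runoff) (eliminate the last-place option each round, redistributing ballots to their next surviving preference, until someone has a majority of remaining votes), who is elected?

Round 1: D 464, A 141, B 109, E 212, C 183. Eliminate B.
Round 2: D 464, A 141, E 321, C 183. Eliminate A.
Round 3: D 464, E 462, C 183. Eliminate C.
Round 4: D 464, E 645. E has a majority.

E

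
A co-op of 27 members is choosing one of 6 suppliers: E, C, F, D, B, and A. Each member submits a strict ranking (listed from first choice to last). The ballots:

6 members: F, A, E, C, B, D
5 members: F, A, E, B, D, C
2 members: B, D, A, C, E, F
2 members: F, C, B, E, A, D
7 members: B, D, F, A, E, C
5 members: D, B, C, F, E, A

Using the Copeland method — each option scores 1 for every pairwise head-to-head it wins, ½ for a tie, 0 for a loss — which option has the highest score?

B

E: beats C; loses to F, D, B, and A → score 1.
C: loses to E, F, D, B, and A → score 0.
F: beats E, C, and A; loses to D and B → score 3.
D: beats E, C, F, and A; loses to B → score 4.
B: beats E, C, F, D, and A → score 5.
A: beats E and C; loses to F, D, and B → score 2.
B has the best pairwise record.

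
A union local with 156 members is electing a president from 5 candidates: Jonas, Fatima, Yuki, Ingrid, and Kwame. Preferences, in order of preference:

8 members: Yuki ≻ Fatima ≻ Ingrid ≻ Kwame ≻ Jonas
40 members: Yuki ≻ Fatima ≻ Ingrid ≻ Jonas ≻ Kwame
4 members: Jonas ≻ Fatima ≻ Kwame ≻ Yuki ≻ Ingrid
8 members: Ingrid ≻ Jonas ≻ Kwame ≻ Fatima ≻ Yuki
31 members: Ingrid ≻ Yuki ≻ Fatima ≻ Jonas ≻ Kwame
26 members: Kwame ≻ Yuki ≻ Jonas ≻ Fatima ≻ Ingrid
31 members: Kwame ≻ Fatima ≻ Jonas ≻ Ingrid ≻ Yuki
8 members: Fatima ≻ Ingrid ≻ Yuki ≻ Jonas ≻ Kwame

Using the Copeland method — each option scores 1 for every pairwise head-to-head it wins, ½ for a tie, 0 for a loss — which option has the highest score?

Yuki

Jonas: beats Kwame; loses to Fatima, Yuki, and Ingrid → score 1.
Fatima: beats Jonas, Ingrid, and Kwame; loses to Yuki → score 3.
Yuki: beats Jonas, Fatima, and Kwame; ties Ingrid → score 3.5.
Ingrid: beats Jonas and Kwame; ties Yuki; loses to Fatima → score 2.5.
Kwame: loses to Jonas, Fatima, Yuki, and Ingrid → score 0.
Yuki has the best pairwise record.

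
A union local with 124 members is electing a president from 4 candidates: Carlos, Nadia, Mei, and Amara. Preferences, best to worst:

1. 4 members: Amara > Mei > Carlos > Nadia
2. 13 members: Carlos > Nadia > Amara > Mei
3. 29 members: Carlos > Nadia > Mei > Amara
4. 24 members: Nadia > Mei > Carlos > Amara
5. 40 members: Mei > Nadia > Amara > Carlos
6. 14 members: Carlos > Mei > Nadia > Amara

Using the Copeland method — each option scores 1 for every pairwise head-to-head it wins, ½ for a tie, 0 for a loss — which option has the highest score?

Carlos: beats Amara; loses to Nadia and Mei → score 1.
Nadia: beats Carlos, Mei, and Amara → score 3.
Mei: beats Carlos and Amara; loses to Nadia → score 2.
Amara: loses to Carlos, Nadia, and Mei → score 0.
Nadia has the best pairwise record.

Nadia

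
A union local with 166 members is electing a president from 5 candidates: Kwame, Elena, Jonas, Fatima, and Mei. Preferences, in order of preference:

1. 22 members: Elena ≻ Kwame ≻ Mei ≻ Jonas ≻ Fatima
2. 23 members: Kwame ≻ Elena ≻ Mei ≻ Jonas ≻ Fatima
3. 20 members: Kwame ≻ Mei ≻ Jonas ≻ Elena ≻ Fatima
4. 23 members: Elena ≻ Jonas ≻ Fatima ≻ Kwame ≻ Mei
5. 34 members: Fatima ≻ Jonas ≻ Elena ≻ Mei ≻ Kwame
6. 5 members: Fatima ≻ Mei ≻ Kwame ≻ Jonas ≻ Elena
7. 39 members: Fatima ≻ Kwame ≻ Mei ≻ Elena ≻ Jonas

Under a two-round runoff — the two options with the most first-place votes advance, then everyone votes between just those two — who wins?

Elena

Round 1 first-place votes: Kwame 43, Elena 45, Jonas 0, Fatima 78, Mei 0.
Fatima and Elena advance.
Runoff: Fatima is preferred to Elena by 78 voters; Elena by 88.
Elena wins the runoff.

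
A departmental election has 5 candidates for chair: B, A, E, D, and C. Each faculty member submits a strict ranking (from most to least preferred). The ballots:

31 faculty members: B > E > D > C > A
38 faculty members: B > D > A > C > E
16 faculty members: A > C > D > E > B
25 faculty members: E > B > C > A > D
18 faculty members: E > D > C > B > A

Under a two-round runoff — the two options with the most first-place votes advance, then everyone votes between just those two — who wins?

B

Round 1 first-place votes: B 69, A 16, E 43, D 0, C 0.
B and E advance.
Runoff: B is preferred to E by 69 voters; E by 59.
B wins the runoff.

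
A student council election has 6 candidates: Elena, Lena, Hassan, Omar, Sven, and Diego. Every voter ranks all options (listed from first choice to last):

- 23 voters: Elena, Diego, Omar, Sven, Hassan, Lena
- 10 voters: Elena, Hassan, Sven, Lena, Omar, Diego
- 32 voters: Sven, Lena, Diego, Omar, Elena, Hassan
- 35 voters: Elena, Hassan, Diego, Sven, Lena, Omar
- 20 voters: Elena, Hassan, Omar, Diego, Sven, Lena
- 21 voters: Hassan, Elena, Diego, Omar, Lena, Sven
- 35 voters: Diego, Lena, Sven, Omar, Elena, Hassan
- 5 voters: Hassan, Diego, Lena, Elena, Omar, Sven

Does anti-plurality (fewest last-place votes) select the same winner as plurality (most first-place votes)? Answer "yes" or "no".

Anti-plurality — last-place votes: Elena 0, Lena 43, Hassan 67, Omar 35, Sven 26, Diego 10. Winner: Elena.
Plurality — first-place votes: Elena 88, Lena 0, Hassan 26, Omar 0, Sven 32, Diego 35. Winner: Elena.
The two methods agree.

yes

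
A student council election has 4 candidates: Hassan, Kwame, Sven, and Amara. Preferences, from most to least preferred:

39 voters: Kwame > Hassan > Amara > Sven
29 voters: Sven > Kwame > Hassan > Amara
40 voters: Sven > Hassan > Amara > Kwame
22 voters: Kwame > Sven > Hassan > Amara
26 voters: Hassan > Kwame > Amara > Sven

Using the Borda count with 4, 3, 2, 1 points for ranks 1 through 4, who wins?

Kwame

Hassan: 39·3 + 29·2 + 40·3 + 22·2 + 26·4 = 443
Kwame: 39·4 + 29·3 + 40·1 + 22·4 + 26·3 = 449
Sven: 39·1 + 29·4 + 40·4 + 22·3 + 26·1 = 407
Amara: 39·2 + 29·1 + 40·2 + 22·1 + 26·2 = 261
Kwame has the highest Borda score (449).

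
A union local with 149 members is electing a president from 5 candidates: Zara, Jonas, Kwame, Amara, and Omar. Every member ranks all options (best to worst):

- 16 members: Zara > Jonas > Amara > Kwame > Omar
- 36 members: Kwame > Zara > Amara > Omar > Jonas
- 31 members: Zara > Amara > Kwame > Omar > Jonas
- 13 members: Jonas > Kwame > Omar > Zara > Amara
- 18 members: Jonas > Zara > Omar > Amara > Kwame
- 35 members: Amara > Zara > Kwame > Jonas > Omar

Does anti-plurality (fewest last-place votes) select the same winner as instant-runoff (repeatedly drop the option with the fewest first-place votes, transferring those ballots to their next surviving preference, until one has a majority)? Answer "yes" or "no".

yes

Anti-plurality — last-place votes: Zara 0, Jonas 67, Kwame 18, Amara 13, Omar 51. Winner: Zara.
Instant-runoff — R1 Zara 47, Jonas 31, Kwame 36, Amara 35, Omar 0 (Omar out); R2 Zara 47, Jonas 31, Kwame 36, Amara 35 (Jonas out); R3 Zara 65, Kwame 49, Amara 35 (Amara out); R4 Zara 100, Kwame 49 (Zara winner). Winner: Zara.
The two methods agree.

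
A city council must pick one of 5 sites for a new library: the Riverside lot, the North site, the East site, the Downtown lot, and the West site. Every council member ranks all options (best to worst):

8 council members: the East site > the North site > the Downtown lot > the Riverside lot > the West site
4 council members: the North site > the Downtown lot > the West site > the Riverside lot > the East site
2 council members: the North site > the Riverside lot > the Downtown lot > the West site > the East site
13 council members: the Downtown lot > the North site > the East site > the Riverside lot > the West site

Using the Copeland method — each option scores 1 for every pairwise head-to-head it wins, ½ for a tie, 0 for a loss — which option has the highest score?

the North site

the Riverside lot: beats the West site; loses to the North site, the East site, and the Downtown lot → score 1.
the North site: beats the Riverside lot, the East site, the Downtown lot, and the West site → score 4.
the East site: beats the Riverside lot and the West site; loses to the North site and the Downtown lot → score 2.
the Downtown lot: beats the Riverside lot, the East site, and the West site; loses to the North site → score 3.
the West site: loses to the Riverside lot, the North site, the East site, and the Downtown lot → score 0.
the North site has the best pairwise record.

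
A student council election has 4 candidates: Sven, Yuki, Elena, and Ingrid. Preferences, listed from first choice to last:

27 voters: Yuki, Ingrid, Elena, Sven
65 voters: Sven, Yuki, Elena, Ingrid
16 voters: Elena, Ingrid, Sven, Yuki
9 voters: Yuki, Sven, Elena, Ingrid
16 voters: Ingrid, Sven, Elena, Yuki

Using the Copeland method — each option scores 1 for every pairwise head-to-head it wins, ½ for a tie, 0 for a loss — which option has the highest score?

Sven

Sven: beats Yuki, Elena, and Ingrid → score 3.
Yuki: beats Elena and Ingrid; loses to Sven → score 2.
Elena: beats Ingrid; loses to Sven and Yuki → score 1.
Ingrid: loses to Sven, Yuki, and Elena → score 0.
Sven has the best pairwise record.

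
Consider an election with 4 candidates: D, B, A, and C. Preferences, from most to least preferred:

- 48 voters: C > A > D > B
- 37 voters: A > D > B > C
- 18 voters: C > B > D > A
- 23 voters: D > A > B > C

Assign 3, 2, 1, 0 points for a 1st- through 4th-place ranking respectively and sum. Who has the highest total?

D: 48·1 + 37·2 + 18·1 + 23·3 = 209
B: 48·0 + 37·1 + 18·2 + 23·1 = 96
A: 48·2 + 37·3 + 18·0 + 23·2 = 253
C: 48·3 + 37·0 + 18·3 + 23·0 = 198
A has the highest Borda score (253).

A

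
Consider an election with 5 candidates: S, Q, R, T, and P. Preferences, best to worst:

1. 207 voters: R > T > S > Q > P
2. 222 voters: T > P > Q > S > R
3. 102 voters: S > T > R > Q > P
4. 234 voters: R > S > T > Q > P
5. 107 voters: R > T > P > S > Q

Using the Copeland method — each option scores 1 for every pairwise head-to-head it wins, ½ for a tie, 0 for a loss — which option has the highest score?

S: beats Q and P; loses to R and T → score 2.
Q: beats P; loses to S, R, and T → score 1.
R: beats S, Q, T, and P → score 4.
T: beats S, Q, and P; loses to R → score 3.
P: loses to S, Q, R, and T → score 0.
R has the best pairwise record.

R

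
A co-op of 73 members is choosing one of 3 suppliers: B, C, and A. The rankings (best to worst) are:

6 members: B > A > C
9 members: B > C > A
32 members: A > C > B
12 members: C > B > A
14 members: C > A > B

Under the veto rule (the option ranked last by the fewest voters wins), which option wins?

C

Last-place votes: B 46, C 6, A 21.
C is ranked last by the fewest voters, so C wins.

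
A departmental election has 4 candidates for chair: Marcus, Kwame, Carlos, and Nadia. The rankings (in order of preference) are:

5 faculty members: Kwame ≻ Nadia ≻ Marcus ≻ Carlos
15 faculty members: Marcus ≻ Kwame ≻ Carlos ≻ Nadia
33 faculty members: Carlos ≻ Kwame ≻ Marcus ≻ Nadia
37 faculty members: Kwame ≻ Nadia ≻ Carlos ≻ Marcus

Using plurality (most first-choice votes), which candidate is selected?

First-place votes: Marcus 15, Kwame 42, Carlos 33, Nadia 0.
Kwame has the most first-place votes.

Kwame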